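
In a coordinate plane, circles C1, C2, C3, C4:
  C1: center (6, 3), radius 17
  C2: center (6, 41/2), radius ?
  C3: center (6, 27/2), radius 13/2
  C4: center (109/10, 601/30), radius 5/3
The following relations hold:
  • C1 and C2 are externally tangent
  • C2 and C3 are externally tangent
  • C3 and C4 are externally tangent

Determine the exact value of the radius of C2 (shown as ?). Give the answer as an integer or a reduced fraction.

1. [ext C1·C2]  r_C2² + 34r_C2 − 69/4 = 0  ⇒  r_C2 = 1/2 (r>0 drops 1)
2. [ext C2·C3]  r_C2² + 13r_C2 − 27/4 = 0  ⇒  r_C2 = 1/2 (r>0 drops 1)

1/2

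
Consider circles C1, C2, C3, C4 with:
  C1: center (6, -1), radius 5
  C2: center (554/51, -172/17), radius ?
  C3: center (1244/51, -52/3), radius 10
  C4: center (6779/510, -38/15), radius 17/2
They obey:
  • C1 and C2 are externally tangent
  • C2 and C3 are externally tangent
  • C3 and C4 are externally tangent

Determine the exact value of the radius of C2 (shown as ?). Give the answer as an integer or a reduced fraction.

16/3

1. [ext C1·C2]  r_C2² + 10r_C2 − 736/9 = 0  ⇒  r_C2 = 16/3 (r>0 drops 1)
2. [ext C2·C3]  r_C2² + 20r_C2 − 1216/9 = 0  ⇒  r_C2 = 16/3 (r>0 drops 1)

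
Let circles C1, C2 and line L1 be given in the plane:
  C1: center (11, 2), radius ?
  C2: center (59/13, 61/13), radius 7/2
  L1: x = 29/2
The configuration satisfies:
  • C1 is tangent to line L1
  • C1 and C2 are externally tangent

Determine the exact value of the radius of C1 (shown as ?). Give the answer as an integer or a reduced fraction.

1. [C1‖L1]  r_C1² − 49/4 = 0  ⇒  r_C1 = 7/2 (r>0 drops 1)
2. [ext C1·C2]  r_C1² + 7r_C1 − 147/4 = 0  ⇒  r_C1 = 7/2 (r>0 drops 1)

7/2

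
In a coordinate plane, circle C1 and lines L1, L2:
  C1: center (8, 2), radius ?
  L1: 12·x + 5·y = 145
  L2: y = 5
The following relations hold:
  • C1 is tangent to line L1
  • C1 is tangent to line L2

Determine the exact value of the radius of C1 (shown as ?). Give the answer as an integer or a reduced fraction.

1. [C1‖L1]  r_C1² − 9 = 0  ⇒  r_C1 = 3 (r>0 drops 1)
2. [C1‖L2]  r_C1² − 9 = 0  ⇒  r_C1 = 3 (r>0 drops 1)

3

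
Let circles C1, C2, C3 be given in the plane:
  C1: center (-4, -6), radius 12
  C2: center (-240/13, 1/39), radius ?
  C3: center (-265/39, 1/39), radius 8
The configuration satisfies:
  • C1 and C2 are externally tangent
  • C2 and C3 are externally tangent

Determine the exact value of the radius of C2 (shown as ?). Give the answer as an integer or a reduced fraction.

1. [ext C1·C2]  r_C2² + 24r_C2 − 913/9 = 0  ⇒  r_C2 = 11/3 (r>0 drops 1)
2. [ext C2·C3]  r_C2² + 16r_C2 − 649/9 = 0  ⇒  r_C2 = 11/3 (r>0 drops 1)

11/3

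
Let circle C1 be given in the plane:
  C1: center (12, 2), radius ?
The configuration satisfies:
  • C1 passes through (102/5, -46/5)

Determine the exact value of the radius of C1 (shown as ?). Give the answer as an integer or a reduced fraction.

1. [C1∋P]  r_C1² − 196 = 0  ⇒  r_C1 = 14 (r>0 drops 1)

14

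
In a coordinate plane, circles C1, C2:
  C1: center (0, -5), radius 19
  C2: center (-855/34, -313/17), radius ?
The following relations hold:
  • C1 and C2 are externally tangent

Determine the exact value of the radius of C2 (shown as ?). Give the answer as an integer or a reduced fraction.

19/2

1. [ext C1·C2]  r_C2² + 38r_C2 − 1805/4 = 0  ⇒  r_C2 = 19/2 (r>0 drops 1)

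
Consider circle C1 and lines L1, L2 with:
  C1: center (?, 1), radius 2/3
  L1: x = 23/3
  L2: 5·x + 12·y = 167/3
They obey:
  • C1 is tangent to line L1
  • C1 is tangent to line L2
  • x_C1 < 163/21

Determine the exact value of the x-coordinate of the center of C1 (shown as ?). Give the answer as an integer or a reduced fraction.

1. [C1‖L1]  x_C1² − (46/3)x_C1 + 175/3 = 0  ⇒  x_C1 = 7 or 25/3
2. [C1‖L2]  x_C1² − (262/15)x_C1 + 1099/15 = 0  ⇒  x_C1 = 7 or 157/15

7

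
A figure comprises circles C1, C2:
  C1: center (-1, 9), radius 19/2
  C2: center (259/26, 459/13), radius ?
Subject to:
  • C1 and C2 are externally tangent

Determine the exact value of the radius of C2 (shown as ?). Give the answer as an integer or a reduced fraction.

19

1. [ext C1·C2]  r_C2² + 19r_C2 − 722 = 0  ⇒  r_C2 = 19 (r>0 drops 1)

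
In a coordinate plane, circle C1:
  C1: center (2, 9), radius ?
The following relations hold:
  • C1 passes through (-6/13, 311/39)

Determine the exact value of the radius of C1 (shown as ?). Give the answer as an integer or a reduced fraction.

1. [C1∋P]  r_C1² − 64/9 = 0  ⇒  r_C1 = 8/3 (r>0 drops 1)

8/3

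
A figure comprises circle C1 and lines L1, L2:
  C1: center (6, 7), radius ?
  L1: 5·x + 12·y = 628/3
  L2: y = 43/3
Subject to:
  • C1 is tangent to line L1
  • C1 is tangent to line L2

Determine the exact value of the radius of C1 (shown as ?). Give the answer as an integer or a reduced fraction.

1. [C1‖L1]  r_C1² − 484/9 = 0  ⇒  r_C1 = 22/3 (r>0 drops 1)
2. [C1‖L2]  r_C1² − 484/9 = 0  ⇒  r_C1 = 22/3 (r>0 drops 1)

22/3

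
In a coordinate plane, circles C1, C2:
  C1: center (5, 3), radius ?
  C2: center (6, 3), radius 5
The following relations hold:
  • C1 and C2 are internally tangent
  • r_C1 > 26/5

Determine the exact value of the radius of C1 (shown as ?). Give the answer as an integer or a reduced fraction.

6

1. [int C1,C2]  r_C1² − 10r_C1 + 24 = 0  ⇒  r_C1 = 4 or 6
2. given r_C1 > 26/5: keep 6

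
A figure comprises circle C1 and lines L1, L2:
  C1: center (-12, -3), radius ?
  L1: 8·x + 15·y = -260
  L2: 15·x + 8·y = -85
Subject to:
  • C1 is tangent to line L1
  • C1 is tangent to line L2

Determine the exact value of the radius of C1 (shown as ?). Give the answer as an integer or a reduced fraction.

7

1. [C1‖L1]  r_C1² − 49 = 0  ⇒  r_C1 = 7 (r>0 drops 1)
2. [C1‖L2]  r_C1² − 49 = 0  ⇒  r_C1 = 7 (r>0 drops 1)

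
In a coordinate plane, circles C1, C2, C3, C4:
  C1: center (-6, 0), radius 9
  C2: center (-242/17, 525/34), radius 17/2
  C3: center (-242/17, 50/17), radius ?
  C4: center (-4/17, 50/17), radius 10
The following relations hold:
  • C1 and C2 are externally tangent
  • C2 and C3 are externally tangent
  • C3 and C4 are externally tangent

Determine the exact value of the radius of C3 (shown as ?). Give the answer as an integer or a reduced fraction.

4

1. [ext C2·C3]  r_C3² + 17r_C3 − 84 = 0  ⇒  r_C3 = 4 (r>0 drops 1)
2. [ext C3·C4]  r_C3² + 20r_C3 − 96 = 0  ⇒  r_C3 = 4 (r>0 drops 1)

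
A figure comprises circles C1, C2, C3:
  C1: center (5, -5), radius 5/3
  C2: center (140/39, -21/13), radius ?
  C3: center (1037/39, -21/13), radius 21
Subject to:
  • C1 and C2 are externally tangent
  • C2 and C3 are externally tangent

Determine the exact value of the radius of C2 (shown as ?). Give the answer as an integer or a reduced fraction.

1. [ext C1·C2]  r_C2² + (10/3)r_C2 − 32/3 = 0  ⇒  r_C2 = 2 (r>0 drops 1)
2. [ext C2·C3]  r_C2² + 42r_C2 − 88 = 0  ⇒  r_C2 = 2 (r>0 drops 1)

2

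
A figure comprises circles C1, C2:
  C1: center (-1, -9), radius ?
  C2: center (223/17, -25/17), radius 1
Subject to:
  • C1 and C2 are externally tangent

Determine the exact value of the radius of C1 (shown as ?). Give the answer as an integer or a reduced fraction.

15

1. [ext C1·C2]  r_C1² + 2r_C1 − 255 = 0  ⇒  r_C1 = 15 (r>0 drops 1)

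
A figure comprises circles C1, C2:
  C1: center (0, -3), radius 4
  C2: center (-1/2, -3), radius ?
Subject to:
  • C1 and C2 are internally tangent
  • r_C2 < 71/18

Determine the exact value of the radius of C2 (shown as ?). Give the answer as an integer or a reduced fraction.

1. [int C1,C2]  r_C2² − 8r_C2 + 63/4 = 0  ⇒  r_C2 = 7/2 or 9/2
2. given r_C2 < 71/18: keep 7/2

7/2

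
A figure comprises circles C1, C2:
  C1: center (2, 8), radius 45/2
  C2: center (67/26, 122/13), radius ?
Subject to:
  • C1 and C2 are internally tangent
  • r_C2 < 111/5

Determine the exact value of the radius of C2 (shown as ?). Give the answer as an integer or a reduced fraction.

21

1. [int C1,C2]  r_C2² − 45r_C2 + 504 = 0  ⇒  r_C2 = 21 or 24
2. given r_C2 < 111/5: keep 21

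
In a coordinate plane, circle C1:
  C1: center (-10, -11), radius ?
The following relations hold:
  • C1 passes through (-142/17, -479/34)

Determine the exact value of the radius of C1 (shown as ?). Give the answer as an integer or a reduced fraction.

1. [C1∋P]  r_C1² − 49/4 = 0  ⇒  r_C1 = 7/2 (r>0 drops 1)

7/2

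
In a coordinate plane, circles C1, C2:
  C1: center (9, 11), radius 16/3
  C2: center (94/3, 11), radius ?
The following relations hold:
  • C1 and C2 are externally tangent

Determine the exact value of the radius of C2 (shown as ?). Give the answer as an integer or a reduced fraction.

17

1. [ext C1·C2]  r_C2² + (32/3)r_C2 − 1411/3 = 0  ⇒  r_C2 = 17 (r>0 drops 1)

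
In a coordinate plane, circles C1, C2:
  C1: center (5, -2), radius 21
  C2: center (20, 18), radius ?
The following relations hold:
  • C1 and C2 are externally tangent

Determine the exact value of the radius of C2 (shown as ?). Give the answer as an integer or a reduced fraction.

1. [ext C1·C2]  r_C2² + 42r_C2 − 184 = 0  ⇒  r_C2 = 4 (r>0 drops 1)

4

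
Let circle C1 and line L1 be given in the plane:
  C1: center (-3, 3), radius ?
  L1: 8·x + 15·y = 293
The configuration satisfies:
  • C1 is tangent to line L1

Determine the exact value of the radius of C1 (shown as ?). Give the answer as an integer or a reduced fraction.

1. [C1‖L1]  r_C1² − 256 = 0  ⇒  r_C1 = 16 (r>0 drops 1)

16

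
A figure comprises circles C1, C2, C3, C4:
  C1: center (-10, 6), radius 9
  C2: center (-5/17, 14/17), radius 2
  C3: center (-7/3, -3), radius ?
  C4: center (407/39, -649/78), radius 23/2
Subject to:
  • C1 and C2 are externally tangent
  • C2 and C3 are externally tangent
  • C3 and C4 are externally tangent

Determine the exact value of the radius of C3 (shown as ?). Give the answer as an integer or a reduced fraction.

1. [ext C2·C3]  r_C3² + 4r_C3 − 133/9 = 0  ⇒  r_C3 = 7/3 (r>0 drops 1)
2. [ext C3·C4]  r_C3² + 23r_C3 − 532/9 = 0  ⇒  r_C3 = 7/3 (r>0 drops 1)

7/3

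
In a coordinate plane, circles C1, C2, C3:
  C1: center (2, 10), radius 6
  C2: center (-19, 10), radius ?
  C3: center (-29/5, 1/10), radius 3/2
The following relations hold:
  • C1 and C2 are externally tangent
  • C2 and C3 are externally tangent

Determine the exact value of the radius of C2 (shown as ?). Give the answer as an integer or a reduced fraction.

15

1. [ext C1·C2]  r_C2² + 12r_C2 − 405 = 0  ⇒  r_C2 = 15 (r>0 drops 1)
2. [ext C2·C3]  r_C2² + 3r_C2 − 270 = 0  ⇒  r_C2 = 15 (r>0 drops 1)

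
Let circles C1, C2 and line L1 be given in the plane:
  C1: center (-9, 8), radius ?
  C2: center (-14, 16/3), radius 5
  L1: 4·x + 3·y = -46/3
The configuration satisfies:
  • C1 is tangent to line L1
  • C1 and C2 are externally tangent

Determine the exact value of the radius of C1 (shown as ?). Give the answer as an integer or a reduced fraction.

1. [C1‖L1]  r_C1² − 4/9 = 0  ⇒  r_C1 = 2/3 (r>0 drops 1)
2. [ext C1·C2]  r_C1² + 10r_C1 − 64/9 = 0  ⇒  r_C1 = 2/3 (r>0 drops 1)

2/3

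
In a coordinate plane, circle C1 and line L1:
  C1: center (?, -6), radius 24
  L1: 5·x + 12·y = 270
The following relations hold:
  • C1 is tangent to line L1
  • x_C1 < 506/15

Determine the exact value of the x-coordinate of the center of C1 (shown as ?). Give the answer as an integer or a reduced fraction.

6

1. [C1‖L1]  x_C1² − (684/5)x_C1 + 3924/5 = 0  ⇒  x_C1 = 6 or 654/5
2. given x_C1 < 506/15: keep 6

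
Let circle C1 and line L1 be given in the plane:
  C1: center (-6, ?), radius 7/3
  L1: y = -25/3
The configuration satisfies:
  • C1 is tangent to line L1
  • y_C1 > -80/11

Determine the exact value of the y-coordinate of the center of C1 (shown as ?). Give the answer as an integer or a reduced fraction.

-6

1. [C1‖L1]  y_C1² + (50/3)y_C1 + 64 = 0  ⇒  y_C1 = -32/3 or -6
2. given y_C1 > -80/11: keep -6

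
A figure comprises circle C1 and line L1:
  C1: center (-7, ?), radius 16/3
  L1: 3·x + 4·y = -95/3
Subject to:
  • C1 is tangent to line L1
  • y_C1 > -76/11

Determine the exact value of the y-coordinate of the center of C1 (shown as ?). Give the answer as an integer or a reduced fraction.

4

1. [C1‖L1]  y_C1² + (16/3)y_C1 − 112/3 = 0  ⇒  y_C1 = -28/3 or 4
2. given y_C1 > -76/11: keep 4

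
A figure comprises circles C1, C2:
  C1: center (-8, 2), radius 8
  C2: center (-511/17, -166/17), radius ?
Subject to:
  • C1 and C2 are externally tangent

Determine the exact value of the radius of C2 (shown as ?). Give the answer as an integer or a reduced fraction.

1. [ext C1·C2]  r_C2² + 16r_C2 − 561 = 0  ⇒  r_C2 = 17 (r>0 drops 1)

17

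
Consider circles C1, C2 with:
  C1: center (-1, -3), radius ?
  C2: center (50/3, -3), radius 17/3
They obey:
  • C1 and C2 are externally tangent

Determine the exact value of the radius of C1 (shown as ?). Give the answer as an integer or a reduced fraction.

1. [ext C1·C2]  r_C1² + (34/3)r_C1 − 280 = 0  ⇒  r_C1 = 12 (r>0 drops 1)

12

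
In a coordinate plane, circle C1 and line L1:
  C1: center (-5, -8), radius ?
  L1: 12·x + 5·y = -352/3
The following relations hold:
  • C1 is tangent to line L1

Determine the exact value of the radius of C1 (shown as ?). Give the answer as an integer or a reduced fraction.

1. [C1‖L1]  r_C1² − 16/9 = 0  ⇒  r_C1 = 4/3 (r>0 drops 1)

4/3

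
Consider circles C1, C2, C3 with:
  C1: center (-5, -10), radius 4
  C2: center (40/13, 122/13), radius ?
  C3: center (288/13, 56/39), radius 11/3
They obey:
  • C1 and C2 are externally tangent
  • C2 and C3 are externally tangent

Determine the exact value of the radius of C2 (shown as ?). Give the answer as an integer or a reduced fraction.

17

1. [ext C1·C2]  r_C2² + 8r_C2 − 425 = 0  ⇒  r_C2 = 17 (r>0 drops 1)
2. [ext C2·C3]  r_C2² + (22/3)r_C2 − 1241/3 = 0  ⇒  r_C2 = 17 (r>0 drops 1)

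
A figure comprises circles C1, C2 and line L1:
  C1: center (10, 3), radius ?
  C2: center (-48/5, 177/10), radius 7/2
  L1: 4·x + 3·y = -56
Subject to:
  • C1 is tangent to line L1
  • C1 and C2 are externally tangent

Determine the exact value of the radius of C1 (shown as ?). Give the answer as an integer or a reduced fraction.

21

1. [C1‖L1]  r_C1² − 441 = 0  ⇒  r_C1 = 21 (r>0 drops 1)
2. [ext C1·C2]  r_C1² + 7r_C1 − 588 = 0  ⇒  r_C1 = 21 (r>0 drops 1)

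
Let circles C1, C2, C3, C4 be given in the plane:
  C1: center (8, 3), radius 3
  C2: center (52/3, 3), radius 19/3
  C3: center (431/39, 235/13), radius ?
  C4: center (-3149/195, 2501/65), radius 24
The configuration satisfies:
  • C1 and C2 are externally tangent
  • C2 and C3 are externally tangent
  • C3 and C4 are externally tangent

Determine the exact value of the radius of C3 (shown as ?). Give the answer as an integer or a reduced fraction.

1. [ext C2·C3]  r_C3² + (38/3)r_C3 − 680/3 = 0  ⇒  r_C3 = 10 (r>0 drops 1)
2. [ext C3·C4]  r_C3² + 48r_C3 − 580 = 0  ⇒  r_C3 = 10 (r>0 drops 1)

10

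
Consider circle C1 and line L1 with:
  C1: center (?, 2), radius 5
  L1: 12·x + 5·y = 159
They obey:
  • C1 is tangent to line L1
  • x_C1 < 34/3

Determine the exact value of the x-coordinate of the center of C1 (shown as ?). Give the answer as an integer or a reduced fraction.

7

1. [C1‖L1]  x_C1² − (149/6)x_C1 + 749/6 = 0  ⇒  x_C1 = 7 or 107/6
2. given x_C1 < 34/3: keep 7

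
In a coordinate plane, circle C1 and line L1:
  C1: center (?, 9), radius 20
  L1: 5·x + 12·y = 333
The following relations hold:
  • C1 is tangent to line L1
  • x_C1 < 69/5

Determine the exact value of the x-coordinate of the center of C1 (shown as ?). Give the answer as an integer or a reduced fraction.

1. [C1‖L1]  x_C1² − 90x_C1 − 679 = 0  ⇒  x_C1 = -7 or 97
2. given x_C1 < 69/5: keep -7

-7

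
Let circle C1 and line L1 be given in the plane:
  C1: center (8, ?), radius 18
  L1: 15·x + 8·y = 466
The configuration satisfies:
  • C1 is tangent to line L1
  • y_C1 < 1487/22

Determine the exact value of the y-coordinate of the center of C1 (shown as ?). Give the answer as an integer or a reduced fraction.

1. [C1‖L1]  y_C1² − (173/2)y_C1 + 815/2 = 0  ⇒  y_C1 = 5 or 163/2
2. given y_C1 < 1487/22: keep 5

5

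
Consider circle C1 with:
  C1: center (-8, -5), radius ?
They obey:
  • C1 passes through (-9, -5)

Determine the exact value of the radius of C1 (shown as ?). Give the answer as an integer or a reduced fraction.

1

1. [C1∋P]  r_C1² − 1 = 0  ⇒  r_C1 = 1 (r>0 drops 1)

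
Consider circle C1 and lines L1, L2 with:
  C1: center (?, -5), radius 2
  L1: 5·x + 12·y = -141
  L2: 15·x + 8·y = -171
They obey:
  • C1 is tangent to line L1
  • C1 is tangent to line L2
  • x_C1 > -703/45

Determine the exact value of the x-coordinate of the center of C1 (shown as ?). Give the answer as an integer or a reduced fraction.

1. [C1‖L1]  x_C1² + (162/5)x_C1 + 1177/5 = 0  ⇒  x_C1 = -107/5 or -11
2. [C1‖L2]  x_C1² + (262/15)x_C1 + 1067/15 = 0  ⇒  x_C1 = -11 or -97/15

-11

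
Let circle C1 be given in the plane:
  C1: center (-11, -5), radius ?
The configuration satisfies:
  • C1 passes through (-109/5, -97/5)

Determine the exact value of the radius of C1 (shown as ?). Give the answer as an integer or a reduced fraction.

1. [C1∋P]  r_C1² − 324 = 0  ⇒  r_C1 = 18 (r>0 drops 1)

18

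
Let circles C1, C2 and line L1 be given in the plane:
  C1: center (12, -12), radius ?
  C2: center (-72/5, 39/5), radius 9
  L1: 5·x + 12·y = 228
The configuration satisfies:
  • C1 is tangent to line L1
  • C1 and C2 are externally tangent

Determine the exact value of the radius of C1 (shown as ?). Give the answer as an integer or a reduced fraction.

24

1. [C1‖L1]  r_C1² − 576 = 0  ⇒  r_C1 = 24 (r>0 drops 1)
2. [ext C1·C2]  r_C1² + 18r_C1 − 1008 = 0  ⇒  r_C1 = 24 (r>0 drops 1)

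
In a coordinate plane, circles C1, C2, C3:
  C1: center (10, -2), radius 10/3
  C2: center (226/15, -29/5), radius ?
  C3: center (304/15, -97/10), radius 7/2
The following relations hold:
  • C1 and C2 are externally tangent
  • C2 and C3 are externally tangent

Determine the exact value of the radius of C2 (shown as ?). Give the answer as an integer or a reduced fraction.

3

1. [ext C1·C2]  r_C2² + (20/3)r_C2 − 29 = 0  ⇒  r_C2 = 3 (r>0 drops 1)
2. [ext C2·C3]  r_C2² + 7r_C2 − 30 = 0  ⇒  r_C2 = 3 (r>0 drops 1)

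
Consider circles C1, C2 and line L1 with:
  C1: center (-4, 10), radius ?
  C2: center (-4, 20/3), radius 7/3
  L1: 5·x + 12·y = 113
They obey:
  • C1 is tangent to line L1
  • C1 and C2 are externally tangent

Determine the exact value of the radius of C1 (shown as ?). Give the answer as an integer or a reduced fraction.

1. [C1‖L1]  r_C1² − 1 = 0  ⇒  r_C1 = 1 (r>0 drops 1)
2. [ext C1·C2]  r_C1² + (14/3)r_C1 − 17/3 = 0  ⇒  r_C1 = 1 (r>0 drops 1)

1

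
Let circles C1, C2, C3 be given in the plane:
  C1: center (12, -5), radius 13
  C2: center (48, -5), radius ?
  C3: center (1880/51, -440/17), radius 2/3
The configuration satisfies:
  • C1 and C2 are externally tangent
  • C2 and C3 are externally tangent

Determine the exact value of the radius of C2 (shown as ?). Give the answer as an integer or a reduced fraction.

1. [ext C1·C2]  r_C2² + 26r_C2 − 1127 = 0  ⇒  r_C2 = 23 (r>0 drops 1)
2. [ext C2·C3]  r_C2² + (4/3)r_C2 − 1679/3 = 0  ⇒  r_C2 = 23 (r>0 drops 1)

23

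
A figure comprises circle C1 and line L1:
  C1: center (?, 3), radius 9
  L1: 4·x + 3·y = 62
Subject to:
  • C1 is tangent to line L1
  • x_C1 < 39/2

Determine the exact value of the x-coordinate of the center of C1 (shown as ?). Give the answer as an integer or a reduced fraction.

1. [C1‖L1]  x_C1² − (53/2)x_C1 + 49 = 0  ⇒  x_C1 = 2 or 49/2
2. given x_C1 < 39/2: keep 2

2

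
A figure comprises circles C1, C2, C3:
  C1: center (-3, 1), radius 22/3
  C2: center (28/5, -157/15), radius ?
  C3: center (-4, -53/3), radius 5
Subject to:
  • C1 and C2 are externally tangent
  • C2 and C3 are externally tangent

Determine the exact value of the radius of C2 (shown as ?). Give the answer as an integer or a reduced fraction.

1. [ext C1·C2]  r_C2² + (44/3)r_C2 − 455/3 = 0  ⇒  r_C2 = 7 (r>0 drops 1)
2. [ext C2·C3]  r_C2² + 10r_C2 − 119 = 0  ⇒  r_C2 = 7 (r>0 drops 1)

7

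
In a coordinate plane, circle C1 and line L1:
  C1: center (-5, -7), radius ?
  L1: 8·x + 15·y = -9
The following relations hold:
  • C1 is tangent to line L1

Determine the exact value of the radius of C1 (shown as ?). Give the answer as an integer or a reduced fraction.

1. [C1‖L1]  r_C1² − 64 = 0  ⇒  r_C1 = 8 (r>0 drops 1)

8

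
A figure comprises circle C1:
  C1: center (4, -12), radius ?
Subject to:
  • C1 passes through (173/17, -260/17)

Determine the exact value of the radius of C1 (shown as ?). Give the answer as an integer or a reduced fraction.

1. [C1∋P]  r_C1² − 49 = 0  ⇒  r_C1 = 7 (r>0 drops 1)

7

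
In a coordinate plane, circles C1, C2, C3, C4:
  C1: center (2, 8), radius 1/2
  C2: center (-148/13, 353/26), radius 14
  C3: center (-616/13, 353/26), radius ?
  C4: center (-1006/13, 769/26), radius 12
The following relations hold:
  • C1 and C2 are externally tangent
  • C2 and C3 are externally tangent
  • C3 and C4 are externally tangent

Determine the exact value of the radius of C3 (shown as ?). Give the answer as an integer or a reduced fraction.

22

1. [ext C2·C3]  r_C3² + 28r_C3 − 1100 = 0  ⇒  r_C3 = 22 (r>0 drops 1)
2. [ext C3·C4]  r_C3² + 24r_C3 − 1012 = 0  ⇒  r_C3 = 22 (r>0 drops 1)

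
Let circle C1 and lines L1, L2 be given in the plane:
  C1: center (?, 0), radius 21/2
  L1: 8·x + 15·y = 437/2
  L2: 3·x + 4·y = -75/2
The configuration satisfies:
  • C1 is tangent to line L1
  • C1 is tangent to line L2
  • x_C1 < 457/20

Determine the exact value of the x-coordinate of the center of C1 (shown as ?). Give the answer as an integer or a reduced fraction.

5

1. [C1‖L1]  x_C1² − (437/8)x_C1 + 1985/8 = 0  ⇒  x_C1 = 5 or 397/8
2. [C1‖L2]  x_C1² + 25x_C1 − 150 = 0  ⇒  x_C1 = -30 or 5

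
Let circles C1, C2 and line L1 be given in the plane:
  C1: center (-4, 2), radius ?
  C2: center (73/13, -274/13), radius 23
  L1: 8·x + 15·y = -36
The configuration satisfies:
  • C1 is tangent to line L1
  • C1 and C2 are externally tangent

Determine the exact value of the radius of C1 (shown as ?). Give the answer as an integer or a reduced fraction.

1. [C1‖L1]  r_C1² − 4 = 0  ⇒  r_C1 = 2 (r>0 drops 1)
2. [ext C1·C2]  r_C1² + 46r_C1 − 96 = 0  ⇒  r_C1 = 2 (r>0 drops 1)

2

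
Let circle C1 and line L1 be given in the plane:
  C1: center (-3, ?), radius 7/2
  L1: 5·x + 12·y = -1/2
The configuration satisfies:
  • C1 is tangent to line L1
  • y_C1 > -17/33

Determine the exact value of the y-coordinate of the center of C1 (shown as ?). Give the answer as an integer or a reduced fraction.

5

1. [C1‖L1]  y_C1² − (29/12)y_C1 − 155/12 = 0  ⇒  y_C1 = -31/12 or 5
2. given y_C1 > -17/33: keep 5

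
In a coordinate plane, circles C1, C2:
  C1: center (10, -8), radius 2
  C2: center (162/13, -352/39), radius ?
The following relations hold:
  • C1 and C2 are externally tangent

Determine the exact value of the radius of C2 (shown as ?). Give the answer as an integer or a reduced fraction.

1. [ext C1·C2]  r_C2² + 4r_C2 − 28/9 = 0  ⇒  r_C2 = 2/3 (r>0 drops 1)

2/3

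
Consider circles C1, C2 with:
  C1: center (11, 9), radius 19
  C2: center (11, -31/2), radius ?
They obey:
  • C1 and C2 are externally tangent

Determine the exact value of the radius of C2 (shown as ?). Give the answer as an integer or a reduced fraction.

11/2

1. [ext C1·C2]  r_C2² + 38r_C2 − 957/4 = 0  ⇒  r_C2 = 11/2 (r>0 drops 1)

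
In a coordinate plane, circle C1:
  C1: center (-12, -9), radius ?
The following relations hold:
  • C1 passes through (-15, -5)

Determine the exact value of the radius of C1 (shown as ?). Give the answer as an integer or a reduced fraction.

5

1. [C1∋P]  r_C1² − 25 = 0  ⇒  r_C1 = 5 (r>0 drops 1)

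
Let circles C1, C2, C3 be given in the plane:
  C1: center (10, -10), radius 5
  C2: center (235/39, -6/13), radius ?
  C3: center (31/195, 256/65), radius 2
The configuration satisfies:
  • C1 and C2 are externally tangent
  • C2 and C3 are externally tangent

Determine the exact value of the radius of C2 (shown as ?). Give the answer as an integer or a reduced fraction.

16/3

1. [ext C1·C2]  r_C2² + 10r_C2 − 736/9 = 0  ⇒  r_C2 = 16/3 (r>0 drops 1)
2. [ext C2·C3]  r_C2² + 4r_C2 − 448/9 = 0  ⇒  r_C2 = 16/3 (r>0 drops 1)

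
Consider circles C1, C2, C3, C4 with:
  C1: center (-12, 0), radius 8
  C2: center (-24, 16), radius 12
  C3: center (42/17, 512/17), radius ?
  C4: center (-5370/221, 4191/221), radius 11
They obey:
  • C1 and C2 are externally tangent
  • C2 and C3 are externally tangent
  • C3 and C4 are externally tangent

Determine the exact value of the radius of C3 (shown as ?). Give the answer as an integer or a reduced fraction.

1. [ext C2·C3]  r_C3² + 24r_C3 − 756 = 0  ⇒  r_C3 = 18 (r>0 drops 1)
2. [ext C3·C4]  r_C3² + 22r_C3 − 720 = 0  ⇒  r_C3 = 18 (r>0 drops 1)

18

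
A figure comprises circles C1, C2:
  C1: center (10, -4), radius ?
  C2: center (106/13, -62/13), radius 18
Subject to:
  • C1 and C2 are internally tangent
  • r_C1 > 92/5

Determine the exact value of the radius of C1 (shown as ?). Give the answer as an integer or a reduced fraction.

1. [int C1,C2]  r_C1² − 36r_C1 + 320 = 0  ⇒  r_C1 = 16 or 20
2. given r_C1 > 92/5: keep 20

20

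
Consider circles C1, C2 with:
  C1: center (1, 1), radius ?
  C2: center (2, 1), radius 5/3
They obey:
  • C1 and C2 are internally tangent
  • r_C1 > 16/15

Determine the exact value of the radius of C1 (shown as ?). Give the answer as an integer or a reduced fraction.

8/3

1. [int C1,C2]  r_C1² − (10/3)r_C1 + 16/9 = 0  ⇒  r_C1 = 2/3 or 8/3
2. given r_C1 > 16/15: keep 8/3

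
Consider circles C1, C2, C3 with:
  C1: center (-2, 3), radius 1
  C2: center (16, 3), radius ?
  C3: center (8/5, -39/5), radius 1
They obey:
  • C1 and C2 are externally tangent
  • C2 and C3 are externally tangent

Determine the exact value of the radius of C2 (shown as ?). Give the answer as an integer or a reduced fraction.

1. [ext C1·C2]  r_C2² + 2r_C2 − 323 = 0  ⇒  r_C2 = 17 (r>0 drops 1)
2. [ext C2·C3]  r_C2² + 2r_C2 − 323 = 0  ⇒  r_C2 = 17 (r>0 drops 1)

17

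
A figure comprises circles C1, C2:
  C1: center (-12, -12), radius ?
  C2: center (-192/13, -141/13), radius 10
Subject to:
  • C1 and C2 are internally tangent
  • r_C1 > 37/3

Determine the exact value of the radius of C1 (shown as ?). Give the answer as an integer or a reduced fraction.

1. [int C1,C2]  r_C1² − 20r_C1 + 91 = 0  ⇒  r_C1 = 7 or 13
2. given r_C1 > 37/3: keep 13

13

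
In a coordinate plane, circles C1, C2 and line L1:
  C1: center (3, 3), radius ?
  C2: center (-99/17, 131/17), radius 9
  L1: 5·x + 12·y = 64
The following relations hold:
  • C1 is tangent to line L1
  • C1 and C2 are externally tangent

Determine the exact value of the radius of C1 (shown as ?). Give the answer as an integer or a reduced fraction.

1

1. [C1‖L1]  r_C1² − 1 = 0  ⇒  r_C1 = 1 (r>0 drops 1)
2. [ext C1·C2]  r_C1² + 18r_C1 − 19 = 0  ⇒  r_C1 = 1 (r>0 drops 1)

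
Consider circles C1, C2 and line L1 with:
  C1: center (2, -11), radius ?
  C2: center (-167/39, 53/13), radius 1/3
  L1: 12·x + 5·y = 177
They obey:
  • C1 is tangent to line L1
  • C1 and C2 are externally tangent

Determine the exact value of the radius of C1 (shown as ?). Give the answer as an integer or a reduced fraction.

1. [C1‖L1]  r_C1² − 256 = 0  ⇒  r_C1 = 16 (r>0 drops 1)
2. [ext C1·C2]  r_C1² + (2/3)r_C1 − 800/3 = 0  ⇒  r_C1 = 16 (r>0 drops 1)

16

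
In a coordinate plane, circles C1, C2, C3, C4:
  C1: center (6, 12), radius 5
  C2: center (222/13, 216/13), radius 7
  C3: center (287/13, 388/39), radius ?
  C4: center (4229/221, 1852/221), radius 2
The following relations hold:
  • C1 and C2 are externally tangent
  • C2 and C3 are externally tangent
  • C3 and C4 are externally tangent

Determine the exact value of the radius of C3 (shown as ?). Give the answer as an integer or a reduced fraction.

4/3

1. [ext C2·C3]  r_C3² + 14r_C3 − 184/9 = 0  ⇒  r_C3 = 4/3 (r>0 drops 1)
2. [ext C3·C4]  r_C3² + 4r_C3 − 64/9 = 0  ⇒  r_C3 = 4/3 (r>0 drops 1)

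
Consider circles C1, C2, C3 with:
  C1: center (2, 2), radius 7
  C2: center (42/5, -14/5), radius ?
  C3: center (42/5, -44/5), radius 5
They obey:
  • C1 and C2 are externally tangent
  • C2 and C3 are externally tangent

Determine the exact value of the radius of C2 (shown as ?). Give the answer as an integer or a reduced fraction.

1. [ext C1·C2]  r_C2² + 14r_C2 − 15 = 0  ⇒  r_C2 = 1 (r>0 drops 1)
2. [ext C2·C3]  r_C2² + 10r_C2 − 11 = 0  ⇒  r_C2 = 1 (r>0 drops 1)

1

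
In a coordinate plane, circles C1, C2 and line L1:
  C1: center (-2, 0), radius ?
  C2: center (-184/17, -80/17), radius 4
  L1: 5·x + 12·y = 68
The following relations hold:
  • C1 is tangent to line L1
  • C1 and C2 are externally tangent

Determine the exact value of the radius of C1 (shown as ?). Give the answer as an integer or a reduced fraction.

6

1. [C1‖L1]  r_C1² − 36 = 0  ⇒  r_C1 = 6 (r>0 drops 1)
2. [ext C1·C2]  r_C1² + 8r_C1 − 84 = 0  ⇒  r_C1 = 6 (r>0 drops 1)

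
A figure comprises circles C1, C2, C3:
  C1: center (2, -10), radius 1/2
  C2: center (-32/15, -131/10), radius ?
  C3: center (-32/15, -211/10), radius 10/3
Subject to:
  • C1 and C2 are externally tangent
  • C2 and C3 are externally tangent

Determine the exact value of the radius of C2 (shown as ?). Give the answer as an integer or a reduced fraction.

1. [ext C1·C2]  r_C2² + 1r_C2 − 238/9 = 0  ⇒  r_C2 = 14/3 (r>0 drops 1)
2. [ext C2·C3]  r_C2² + (20/3)r_C2 − 476/9 = 0  ⇒  r_C2 = 14/3 (r>0 drops 1)

14/3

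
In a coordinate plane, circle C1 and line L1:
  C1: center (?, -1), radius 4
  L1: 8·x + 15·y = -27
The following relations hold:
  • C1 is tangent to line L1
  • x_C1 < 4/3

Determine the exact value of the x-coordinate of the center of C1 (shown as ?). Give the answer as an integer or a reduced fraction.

1. [C1‖L1]  x_C1² + 3x_C1 − 70 = 0  ⇒  x_C1 = -10 or 7
2. given x_C1 < 4/3: keep -10

-10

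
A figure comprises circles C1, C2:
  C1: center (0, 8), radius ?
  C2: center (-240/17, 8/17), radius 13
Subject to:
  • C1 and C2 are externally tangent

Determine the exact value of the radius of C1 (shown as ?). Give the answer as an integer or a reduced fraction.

3

1. [ext C1·C2]  r_C1² + 26r_C1 − 87 = 0  ⇒  r_C1 = 3 (r>0 drops 1)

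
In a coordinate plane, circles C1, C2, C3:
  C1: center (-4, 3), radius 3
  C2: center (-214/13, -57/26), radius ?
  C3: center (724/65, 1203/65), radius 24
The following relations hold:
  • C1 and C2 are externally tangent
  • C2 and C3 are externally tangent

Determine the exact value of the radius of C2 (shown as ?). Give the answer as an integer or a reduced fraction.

21/2

1. [ext C1·C2]  r_C2² + 6r_C2 − 693/4 = 0  ⇒  r_C2 = 21/2 (r>0 drops 1)
2. [ext C2·C3]  r_C2² + 48r_C2 − 2457/4 = 0  ⇒  r_C2 = 21/2 (r>0 drops 1)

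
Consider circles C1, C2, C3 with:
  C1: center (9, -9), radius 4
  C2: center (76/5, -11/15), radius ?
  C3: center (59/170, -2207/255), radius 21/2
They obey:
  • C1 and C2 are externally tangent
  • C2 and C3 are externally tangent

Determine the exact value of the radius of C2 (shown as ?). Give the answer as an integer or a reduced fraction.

1. [ext C1·C2]  r_C2² + 8r_C2 − 817/9 = 0  ⇒  r_C2 = 19/3 (r>0 drops 1)
2. [ext C2·C3]  r_C2² + 21r_C2 − 1558/9 = 0  ⇒  r_C2 = 19/3 (r>0 drops 1)

19/3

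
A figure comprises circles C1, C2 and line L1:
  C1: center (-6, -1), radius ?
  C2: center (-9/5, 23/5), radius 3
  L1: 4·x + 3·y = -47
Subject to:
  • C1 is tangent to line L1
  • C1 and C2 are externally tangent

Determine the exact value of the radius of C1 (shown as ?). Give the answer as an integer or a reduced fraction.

1. [C1‖L1]  r_C1² − 16 = 0  ⇒  r_C1 = 4 (r>0 drops 1)
2. [ext C1·C2]  r_C1² + 6r_C1 − 40 = 0  ⇒  r_C1 = 4 (r>0 drops 1)

4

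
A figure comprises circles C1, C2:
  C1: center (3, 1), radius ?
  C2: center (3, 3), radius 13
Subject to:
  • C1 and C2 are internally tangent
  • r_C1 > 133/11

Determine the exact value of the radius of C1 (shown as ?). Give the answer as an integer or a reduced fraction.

15

1. [int C1,C2]  r_C1² − 26r_C1 + 165 = 0  ⇒  r_C1 = 11 or 15
2. given r_C1 > 133/11: keep 15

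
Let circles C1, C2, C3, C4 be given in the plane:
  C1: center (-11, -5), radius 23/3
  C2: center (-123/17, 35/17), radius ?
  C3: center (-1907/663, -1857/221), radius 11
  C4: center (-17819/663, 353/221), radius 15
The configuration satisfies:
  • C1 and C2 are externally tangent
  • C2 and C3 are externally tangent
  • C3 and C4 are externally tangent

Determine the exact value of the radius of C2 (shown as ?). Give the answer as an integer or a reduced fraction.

1/3

1. [ext C1·C2]  r_C2² + (46/3)r_C2 − 47/9 = 0  ⇒  r_C2 = 1/3 (r>0 drops 1)
2. [ext C2·C3]  r_C2² + 22r_C2 − 67/9 = 0  ⇒  r_C2 = 1/3 (r>0 drops 1)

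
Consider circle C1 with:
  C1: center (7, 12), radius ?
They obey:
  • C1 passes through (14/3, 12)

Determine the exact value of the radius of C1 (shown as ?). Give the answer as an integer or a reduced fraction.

1. [C1∋P]  r_C1² − 49/9 = 0  ⇒  r_C1 = 7/3 (r>0 drops 1)

7/3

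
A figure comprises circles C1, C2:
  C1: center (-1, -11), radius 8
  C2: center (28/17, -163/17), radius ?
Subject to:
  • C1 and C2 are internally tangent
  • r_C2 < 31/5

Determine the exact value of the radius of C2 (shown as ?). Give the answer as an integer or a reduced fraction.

1. [int C1,C2]  r_C2² − 16r_C2 + 55 = 0  ⇒  r_C2 = 5 or 11
2. given r_C2 < 31/5: keep 5

5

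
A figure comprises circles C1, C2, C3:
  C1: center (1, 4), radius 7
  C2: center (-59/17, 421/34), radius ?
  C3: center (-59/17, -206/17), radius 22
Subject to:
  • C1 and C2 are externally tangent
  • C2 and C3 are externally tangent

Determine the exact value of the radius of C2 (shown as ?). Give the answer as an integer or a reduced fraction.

1. [ext C1·C2]  r_C2² + 14r_C2 − 165/4 = 0  ⇒  r_C2 = 5/2 (r>0 drops 1)
2. [ext C2·C3]  r_C2² + 44r_C2 − 465/4 = 0  ⇒  r_C2 = 5/2 (r>0 drops 1)

5/2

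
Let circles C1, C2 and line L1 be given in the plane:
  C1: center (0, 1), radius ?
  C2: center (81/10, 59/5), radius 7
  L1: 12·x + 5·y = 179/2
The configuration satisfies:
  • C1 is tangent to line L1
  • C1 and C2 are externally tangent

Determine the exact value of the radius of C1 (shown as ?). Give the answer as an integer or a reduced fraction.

13/2

1. [C1‖L1]  r_C1² − 169/4 = 0  ⇒  r_C1 = 13/2 (r>0 drops 1)
2. [ext C1·C2]  r_C1² + 14r_C1 − 533/4 = 0  ⇒  r_C1 = 13/2 (r>0 drops 1)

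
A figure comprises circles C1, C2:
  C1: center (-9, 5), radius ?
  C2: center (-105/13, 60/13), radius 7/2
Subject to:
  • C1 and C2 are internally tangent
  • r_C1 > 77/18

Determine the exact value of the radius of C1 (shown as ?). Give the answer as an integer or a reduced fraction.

1. [int C1,C2]  r_C1² − 7r_C1 + 45/4 = 0  ⇒  r_C1 = 5/2 or 9/2
2. given r_C1 > 77/18: keep 9/2

9/2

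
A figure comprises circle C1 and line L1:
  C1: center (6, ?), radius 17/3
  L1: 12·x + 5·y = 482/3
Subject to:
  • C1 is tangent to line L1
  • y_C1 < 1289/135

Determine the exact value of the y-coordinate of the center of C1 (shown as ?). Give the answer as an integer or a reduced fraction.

3

1. [C1‖L1]  y_C1² − (532/15)y_C1 + 487/5 = 0  ⇒  y_C1 = 3 or 487/15
2. given y_C1 < 1289/135: keep 3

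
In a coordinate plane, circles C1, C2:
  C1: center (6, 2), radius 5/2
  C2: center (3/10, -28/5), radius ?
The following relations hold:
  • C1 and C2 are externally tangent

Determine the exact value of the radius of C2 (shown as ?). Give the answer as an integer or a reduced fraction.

7

1. [ext C1·C2]  r_C2² + 5r_C2 − 84 = 0  ⇒  r_C2 = 7 (r>0 drops 1)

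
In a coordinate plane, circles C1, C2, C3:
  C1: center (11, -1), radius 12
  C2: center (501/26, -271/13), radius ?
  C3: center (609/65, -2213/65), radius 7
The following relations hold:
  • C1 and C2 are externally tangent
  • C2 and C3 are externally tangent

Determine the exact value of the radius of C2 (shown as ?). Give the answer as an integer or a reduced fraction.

1. [ext C1·C2]  r_C2² + 24r_C2 − 1273/4 = 0  ⇒  r_C2 = 19/2 (r>0 drops 1)
2. [ext C2·C3]  r_C2² + 14r_C2 − 893/4 = 0  ⇒  r_C2 = 19/2 (r>0 drops 1)

19/2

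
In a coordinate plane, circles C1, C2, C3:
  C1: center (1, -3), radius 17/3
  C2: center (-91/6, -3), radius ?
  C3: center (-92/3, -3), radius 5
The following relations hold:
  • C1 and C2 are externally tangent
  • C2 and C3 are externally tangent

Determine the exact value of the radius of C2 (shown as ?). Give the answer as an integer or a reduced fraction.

1. [ext C1·C2]  r_C2² + (34/3)r_C2 − 917/4 = 0  ⇒  r_C2 = 21/2 (r>0 drops 1)
2. [ext C2·C3]  r_C2² + 10r_C2 − 861/4 = 0  ⇒  r_C2 = 21/2 (r>0 drops 1)

21/2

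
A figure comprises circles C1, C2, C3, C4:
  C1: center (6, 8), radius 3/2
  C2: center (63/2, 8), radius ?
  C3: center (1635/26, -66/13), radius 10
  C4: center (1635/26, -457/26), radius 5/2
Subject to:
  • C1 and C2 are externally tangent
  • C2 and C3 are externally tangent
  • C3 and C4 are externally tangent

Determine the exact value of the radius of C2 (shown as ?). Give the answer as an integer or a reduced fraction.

24

1. [ext C1·C2]  r_C2² + 3r_C2 − 648 = 0  ⇒  r_C2 = 24 (r>0 drops 1)
2. [ext C2·C3]  r_C2² + 20r_C2 − 1056 = 0  ⇒  r_C2 = 24 (r>0 drops 1)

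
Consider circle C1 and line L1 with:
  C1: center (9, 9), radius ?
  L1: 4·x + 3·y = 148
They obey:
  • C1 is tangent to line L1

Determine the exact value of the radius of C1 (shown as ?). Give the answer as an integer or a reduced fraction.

1. [C1‖L1]  r_C1² − 289 = 0  ⇒  r_C1 = 17 (r>0 drops 1)

17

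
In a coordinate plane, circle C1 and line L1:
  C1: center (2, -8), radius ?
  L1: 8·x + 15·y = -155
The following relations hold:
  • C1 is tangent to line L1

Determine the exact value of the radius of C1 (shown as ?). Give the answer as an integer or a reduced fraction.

1. [C1‖L1]  r_C1² − 9 = 0  ⇒  r_C1 = 3 (r>0 drops 1)

3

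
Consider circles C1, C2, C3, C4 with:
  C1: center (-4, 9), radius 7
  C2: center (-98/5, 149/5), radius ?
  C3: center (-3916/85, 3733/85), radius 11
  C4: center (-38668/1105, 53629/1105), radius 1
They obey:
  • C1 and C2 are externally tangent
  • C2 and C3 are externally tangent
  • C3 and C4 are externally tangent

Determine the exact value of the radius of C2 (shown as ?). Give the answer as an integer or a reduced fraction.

19

1. [ext C1·C2]  r_C2² + 14r_C2 − 627 = 0  ⇒  r_C2 = 19 (r>0 drops 1)
2. [ext C2·C3]  r_C2² + 22r_C2 − 779 = 0  ⇒  r_C2 = 19 (r>0 drops 1)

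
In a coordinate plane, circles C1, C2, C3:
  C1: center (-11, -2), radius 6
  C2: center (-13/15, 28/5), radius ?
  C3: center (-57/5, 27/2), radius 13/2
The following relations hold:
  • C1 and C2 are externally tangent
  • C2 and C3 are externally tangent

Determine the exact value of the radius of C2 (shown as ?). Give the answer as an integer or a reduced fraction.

20/3

1. [ext C1·C2]  r_C2² + 12r_C2 − 1120/9 = 0  ⇒  r_C2 = 20/3 (r>0 drops 1)
2. [ext C2·C3]  r_C2² + 13r_C2 − 1180/9 = 0  ⇒  r_C2 = 20/3 (r>0 drops 1)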